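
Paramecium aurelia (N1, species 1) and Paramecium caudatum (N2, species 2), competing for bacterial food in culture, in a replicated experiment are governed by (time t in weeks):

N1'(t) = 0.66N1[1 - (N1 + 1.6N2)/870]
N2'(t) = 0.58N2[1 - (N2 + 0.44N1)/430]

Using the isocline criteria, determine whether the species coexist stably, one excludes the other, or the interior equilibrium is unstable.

Compare the nullcline intercepts: K1/α12 = 870/1.6 = 544 > K2 = 430; K2/α21 = 430/0.44 = 977 > K1 = 870.
Since both inequalities hold, each species can invade when rare, so the interior equilibrium is stable.

stable coexistence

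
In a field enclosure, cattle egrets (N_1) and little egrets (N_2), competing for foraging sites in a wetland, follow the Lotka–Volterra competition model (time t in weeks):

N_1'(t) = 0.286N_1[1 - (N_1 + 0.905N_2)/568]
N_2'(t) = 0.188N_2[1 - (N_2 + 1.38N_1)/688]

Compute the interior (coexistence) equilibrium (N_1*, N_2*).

Setting both brackets to zero gives the nullclines N_1 + 0.905N_2 = 568 and 1.38N_1 + N_2 = 688.
Substituting N_2 = 688 - 1.38N_1 into the first: N_1(1 - 0.905·1.38) = 568 - 0.905·688.
So N_1* = -54.6/-0.249 = 220, and then N_2* = 688 - 1.38·220 = 385.

N_1* ≈ 220, N_2* ≈ 385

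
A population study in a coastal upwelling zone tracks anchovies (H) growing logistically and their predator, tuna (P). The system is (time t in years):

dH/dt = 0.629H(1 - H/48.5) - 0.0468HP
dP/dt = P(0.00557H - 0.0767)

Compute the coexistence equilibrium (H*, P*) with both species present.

H* ≈ 13.8, P* ≈ 9.62

From dP/dt = 0 with P > 0: 0.00557H* = 0.0767, so H* = 13.8.
Substitute into dH/dt = 0: 0.629(1 - 13.8/48.5) = 0.0468P*.
The bracket is 0.716, giving P* = 0.45/0.0468 = 9.62.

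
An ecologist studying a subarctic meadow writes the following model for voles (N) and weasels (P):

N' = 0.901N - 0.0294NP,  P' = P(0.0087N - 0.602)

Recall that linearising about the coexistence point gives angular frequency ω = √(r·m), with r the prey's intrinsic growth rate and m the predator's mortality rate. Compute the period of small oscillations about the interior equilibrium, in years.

Here r = 0.901 and m = 0.602, so r·m = 0.542.
ω = √0.542 = 0.736 per year, hence T = 2π/ω ≈ 8.53 years.

T ≈ 8.53 years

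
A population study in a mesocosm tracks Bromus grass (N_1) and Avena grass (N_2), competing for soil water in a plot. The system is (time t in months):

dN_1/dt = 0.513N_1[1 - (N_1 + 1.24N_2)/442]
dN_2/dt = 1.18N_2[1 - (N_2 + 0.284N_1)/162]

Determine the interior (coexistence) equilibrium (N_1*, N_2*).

N_1* ≈ 372, N_2* ≈ 56.3

Setting both brackets to zero gives the nullclines N_1 + 1.24N_2 = 442 and 0.284N_1 + N_2 = 162.
Substituting N_2 = 162 - 0.284N_1 into the first: N_1(1 - 1.24·0.284) = 442 - 1.24·162.
So N_1* = 241/0.648 = 372, and then N_2* = 162 - 0.284·372 = 56.3.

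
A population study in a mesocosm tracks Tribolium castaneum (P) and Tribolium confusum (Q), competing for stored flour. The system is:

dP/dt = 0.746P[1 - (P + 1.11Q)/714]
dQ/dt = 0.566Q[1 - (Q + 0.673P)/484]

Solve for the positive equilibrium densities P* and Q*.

Setting both brackets to zero gives the nullclines P + 1.11Q = 714 and 0.673P + Q = 484.
Substituting Q = 484 - 0.673P into the first: P(1 - 1.11·0.673) = 714 - 1.11·484.
So P* = 177/0.253 = 699, and then Q* = 484 - 0.673·699 = 13.7.

P* ≈ 699, Q* ≈ 13.7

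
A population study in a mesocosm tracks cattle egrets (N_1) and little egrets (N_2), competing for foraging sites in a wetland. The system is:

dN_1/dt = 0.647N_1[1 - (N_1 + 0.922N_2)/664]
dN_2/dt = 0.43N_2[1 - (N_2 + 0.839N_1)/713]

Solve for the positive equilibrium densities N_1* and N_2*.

N_1* ≈ 29.2, N_2* ≈ 688

Setting both brackets to zero gives the nullclines N_1 + 0.922N_2 = 664 and 0.839N_1 + N_2 = 713.
Substituting N_2 = 713 - 0.839N_1 into the first: N_1(1 - 0.922·0.839) = 664 - 0.922·713.
So N_1* = 6.61/0.226 = 29.2, and then N_2* = 713 - 0.839·29.2 = 688.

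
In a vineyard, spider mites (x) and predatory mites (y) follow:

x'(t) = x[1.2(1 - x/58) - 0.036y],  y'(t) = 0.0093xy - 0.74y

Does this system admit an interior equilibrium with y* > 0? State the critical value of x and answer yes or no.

The predator equation gives dy/dt > 0 only when x > 0.74/0.0093 = 79.6.
Without the predator, x → K = 58. Since 58 < 79.6, the predator cannot invade.

Threshold x = 79.6; K < 79.6, so no, the predator goes extinct.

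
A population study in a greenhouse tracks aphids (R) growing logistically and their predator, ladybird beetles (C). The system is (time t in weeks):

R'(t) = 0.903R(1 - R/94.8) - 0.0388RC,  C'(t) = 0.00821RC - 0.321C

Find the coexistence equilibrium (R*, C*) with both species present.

R* ≈ 39.1, C* ≈ 13.7

From dC/dt = 0 with C > 0: 0.00821R* = 0.321, so R* = 39.1.
Substitute into dR/dt = 0: 0.903(1 - 39.1/94.8) = 0.0388C*.
The bracket is 0.588, giving C* = 0.531/0.0388 = 13.7.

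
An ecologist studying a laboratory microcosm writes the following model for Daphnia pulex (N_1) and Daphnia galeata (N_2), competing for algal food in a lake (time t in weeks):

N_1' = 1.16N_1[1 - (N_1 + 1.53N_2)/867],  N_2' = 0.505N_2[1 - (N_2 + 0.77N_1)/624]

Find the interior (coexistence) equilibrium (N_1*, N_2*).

N_1* ≈ 493, N_2* ≈ 245

Setting both brackets to zero gives the nullclines N_1 + 1.53N_2 = 867 and 0.77N_1 + N_2 = 624.
Substituting N_2 = 624 - 0.77N_1 into the first: N_1(1 - 1.53·0.77) = 867 - 1.53·624.
So N_1* = -87.7/-0.178 = 493, and then N_2* = 624 - 0.77·493 = 245.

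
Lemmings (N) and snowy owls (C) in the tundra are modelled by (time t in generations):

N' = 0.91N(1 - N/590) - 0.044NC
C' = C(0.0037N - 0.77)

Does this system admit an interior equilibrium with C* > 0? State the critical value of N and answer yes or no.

The predator equation gives dC/dt > 0 only when N > 0.77/0.0037 = 208.
Without the predator, N → K = 590. Since 590 > 208, the predator can invade and persist.

Threshold N = 208; K > 208, so yes, the predator persists.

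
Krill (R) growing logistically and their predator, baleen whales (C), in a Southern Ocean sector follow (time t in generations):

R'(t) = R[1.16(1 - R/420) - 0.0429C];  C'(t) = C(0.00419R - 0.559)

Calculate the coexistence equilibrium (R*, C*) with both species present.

From dC/dt = 0 with C > 0: 0.00419R* = 0.559, so R* = 133.
Substitute into dR/dt = 0: 1.16(1 - 133/420) = 0.0429C*.
The bracket is 0.682, giving C* = 0.792/0.0429 = 18.5.

R* ≈ 133, C* ≈ 18.5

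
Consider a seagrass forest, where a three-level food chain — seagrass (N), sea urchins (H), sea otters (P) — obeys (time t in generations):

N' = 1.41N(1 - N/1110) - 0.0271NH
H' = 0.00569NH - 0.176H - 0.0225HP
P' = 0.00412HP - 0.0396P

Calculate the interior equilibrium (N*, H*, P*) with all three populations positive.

N* ≈ 905, H* ≈ 9.61, P* ≈ 221

From dP/dt = 0: 0.00412H* = 0.0396, so H* = 9.61.
From dN/dt = 0: 1.41(1 - N*/1110) = 0.0271·9.61, giving N* = 1110·(1 - 0.185) = 905.
From dH/dt = 0: 0.00569·905 - 0.176 = 0.0225P*, so P* = 4.97/0.0225 = 221.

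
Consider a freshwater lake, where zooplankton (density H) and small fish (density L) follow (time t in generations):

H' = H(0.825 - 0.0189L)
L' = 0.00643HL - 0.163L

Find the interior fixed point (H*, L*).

Set dL/dt = 0 with L > 0: 0.00643H - 0.163 = 0, so H* = 0.163/0.00643 = 25.3.
Set dH/dt = 0 with H > 0: 0.825 - 0.0189L = 0, so L* = 0.825/0.0189 = 43.7.

H* ≈ 25.3, L* ≈ 43.7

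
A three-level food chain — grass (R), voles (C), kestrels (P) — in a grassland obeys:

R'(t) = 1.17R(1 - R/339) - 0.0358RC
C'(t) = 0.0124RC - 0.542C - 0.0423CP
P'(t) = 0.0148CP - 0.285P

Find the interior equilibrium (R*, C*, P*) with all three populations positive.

From dP/dt = 0: 0.0148C* = 0.285, so C* = 19.3.
From dR/dt = 0: 1.17(1 - R*/339) = 0.0358·19.3, giving R* = 339·(1 - 0.589) = 139.
From dC/dt = 0: 0.0124·139 - 0.542 = 0.0423P*, so P* = 1.18/0.0423 = 28.

R* ≈ 139, C* ≈ 19.3, P* ≈ 28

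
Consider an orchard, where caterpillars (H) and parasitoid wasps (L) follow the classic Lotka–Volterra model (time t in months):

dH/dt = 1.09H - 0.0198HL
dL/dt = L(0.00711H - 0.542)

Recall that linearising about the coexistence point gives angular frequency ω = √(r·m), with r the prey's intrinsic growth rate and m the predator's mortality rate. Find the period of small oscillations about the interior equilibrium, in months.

T ≈ 8.17 months

Here r = 1.09 and m = 0.542, so r·m = 0.591.
ω = √0.591 = 0.769 per month, hence T = 2π/ω ≈ 8.17 months.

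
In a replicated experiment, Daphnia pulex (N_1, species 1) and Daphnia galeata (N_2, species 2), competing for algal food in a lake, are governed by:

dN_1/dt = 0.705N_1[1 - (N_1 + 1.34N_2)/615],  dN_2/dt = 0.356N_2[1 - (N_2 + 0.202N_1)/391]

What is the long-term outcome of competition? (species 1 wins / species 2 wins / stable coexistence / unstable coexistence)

stable coexistence

Compare the nullcline intercepts: K1/α12 = 615/1.34 = 459 > K2 = 391; K2/α21 = 391/0.202 = 1940 > K1 = 615.
Since both inequalities hold, each species can invade when rare, so the interior equilibrium is stable.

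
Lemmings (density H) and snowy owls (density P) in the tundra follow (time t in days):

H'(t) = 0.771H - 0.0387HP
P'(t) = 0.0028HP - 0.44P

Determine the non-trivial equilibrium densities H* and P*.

Set dP/dt = 0 with P > 0: 0.0028H - 0.44 = 0, so H* = 0.44/0.0028 = 157.
Set dH/dt = 0 with H > 0: 0.771 - 0.0387P = 0, so P* = 0.771/0.0387 = 19.9.

H* ≈ 157, P* ≈ 19.9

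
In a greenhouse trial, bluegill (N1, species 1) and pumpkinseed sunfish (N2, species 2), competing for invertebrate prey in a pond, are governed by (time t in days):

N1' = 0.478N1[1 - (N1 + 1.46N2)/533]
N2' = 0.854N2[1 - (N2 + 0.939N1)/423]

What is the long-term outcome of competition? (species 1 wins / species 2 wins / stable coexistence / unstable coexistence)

Compare the nullcline intercepts: K1/α12 = 533/1.46 = 365 < K2 = 423; K2/α21 = 423/0.939 = 450 < K1 = 533.
Since both are reversed, neither can invade when rare; the interior point is a saddle.

unstable coexistence (outcome depends on initial conditions)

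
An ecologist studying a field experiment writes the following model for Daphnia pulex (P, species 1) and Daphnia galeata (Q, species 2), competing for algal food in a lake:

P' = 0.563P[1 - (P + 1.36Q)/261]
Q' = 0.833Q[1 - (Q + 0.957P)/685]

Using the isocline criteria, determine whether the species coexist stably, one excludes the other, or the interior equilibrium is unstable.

Compare the nullcline intercepts: K1/α12 = 261/1.36 = 192 < K2 = 685; K2/α21 = 685/0.957 = 716 > K1 = 261.
Since the inequalities point opposite ways, species 2 can invade but species 1 cannot.

species 2 excludes species 1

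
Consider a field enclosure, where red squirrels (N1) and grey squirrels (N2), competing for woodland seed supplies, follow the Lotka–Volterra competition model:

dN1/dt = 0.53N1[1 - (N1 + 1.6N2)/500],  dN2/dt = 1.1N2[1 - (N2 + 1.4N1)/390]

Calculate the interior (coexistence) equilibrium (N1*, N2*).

Setting both brackets to zero gives the nullclines N1 + 1.6N2 = 500 and 1.4N1 + N2 = 390.
Substituting N2 = 390 - 1.4N1 into the first: N1(1 - 1.6·1.4) = 500 - 1.6·390.
So N1* = -124/-1.24 = 100, and then N2* = 390 - 1.4·100 = 250.

N1* ≈ 100, N2* ≈ 250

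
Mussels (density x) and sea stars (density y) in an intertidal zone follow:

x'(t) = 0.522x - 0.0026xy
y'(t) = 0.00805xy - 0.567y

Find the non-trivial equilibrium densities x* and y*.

Set dy/dt = 0 with y > 0: 0.00805x - 0.567 = 0, so x* = 0.567/0.00805 = 70.4.
Set dx/dt = 0 with x > 0: 0.522 - 0.0026y = 0, so y* = 0.522/0.0026 = 201.

x* ≈ 70.4, y* ≈ 201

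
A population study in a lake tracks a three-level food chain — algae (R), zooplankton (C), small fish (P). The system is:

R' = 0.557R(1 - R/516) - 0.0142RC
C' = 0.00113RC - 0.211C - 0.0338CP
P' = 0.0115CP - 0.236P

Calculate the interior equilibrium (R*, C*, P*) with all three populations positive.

R* ≈ 246, C* ≈ 20.5, P* ≈ 1.98

From dP/dt = 0: 0.0115C* = 0.236, so C* = 20.5.
From dR/dt = 0: 0.557(1 - R*/516) = 0.0142·20.5, giving R* = 516·(1 - 0.523) = 246.
From dC/dt = 0: 0.00113·246 - 0.211 = 0.0338P*, so P* = 0.067/0.0338 = 1.98.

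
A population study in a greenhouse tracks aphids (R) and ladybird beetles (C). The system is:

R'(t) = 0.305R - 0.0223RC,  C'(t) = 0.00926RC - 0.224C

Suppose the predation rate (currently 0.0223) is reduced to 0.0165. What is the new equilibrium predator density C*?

At the interior fixed point, setting dR/dt = 0 with R > 0 fixes C* = (prey growth rate)/(RC coefficient) — independent of the other coefficients.
With the change, C* = 0.305/0.0165 = 18.5; it rises from 13.7.

C* ≈ 18.5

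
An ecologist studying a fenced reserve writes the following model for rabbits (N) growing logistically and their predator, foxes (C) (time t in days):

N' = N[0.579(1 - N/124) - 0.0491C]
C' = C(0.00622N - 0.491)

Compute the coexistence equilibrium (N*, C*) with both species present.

N* ≈ 78.9, C* ≈ 4.29

From dC/dt = 0 with C > 0: 0.00622N* = 0.491, so N* = 78.9.
Substitute into dN/dt = 0: 0.579(1 - 78.9/124) = 0.0491C*.
The bracket is 0.363, giving C* = 0.21/0.0491 = 4.29.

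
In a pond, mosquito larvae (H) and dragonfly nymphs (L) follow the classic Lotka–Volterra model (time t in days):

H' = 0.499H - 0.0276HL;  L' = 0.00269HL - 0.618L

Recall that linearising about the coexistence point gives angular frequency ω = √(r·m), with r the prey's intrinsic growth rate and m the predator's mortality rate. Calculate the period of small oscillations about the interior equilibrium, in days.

T ≈ 11.3 days

Here r = 0.499 and m = 0.618, so r·m = 0.308.
ω = √0.308 = 0.555 per day, hence T = 2π/ω ≈ 11.3 days.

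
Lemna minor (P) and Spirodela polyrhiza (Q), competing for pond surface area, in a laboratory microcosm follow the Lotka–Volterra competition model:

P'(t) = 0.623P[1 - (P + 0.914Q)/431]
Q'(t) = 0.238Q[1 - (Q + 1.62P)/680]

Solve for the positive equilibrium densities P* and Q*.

P* ≈ 396, Q* ≈ 37.9

Setting both brackets to zero gives the nullclines P + 0.914Q = 431 and 1.62P + Q = 680.
Substituting Q = 680 - 1.62P into the first: P(1 - 0.914·1.62) = 431 - 0.914·680.
So P* = -191/-0.481 = 396, and then Q* = 680 - 1.62·396 = 37.9.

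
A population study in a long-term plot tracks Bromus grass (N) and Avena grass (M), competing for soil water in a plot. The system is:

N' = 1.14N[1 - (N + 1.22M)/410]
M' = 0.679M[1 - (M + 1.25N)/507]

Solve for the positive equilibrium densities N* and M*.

Setting both brackets to zero gives the nullclines N + 1.22M = 410 and 1.25N + M = 507.
Substituting M = 507 - 1.25N into the first: N(1 - 1.22·1.25) = 410 - 1.22·507.
So N* = -209/-0.525 = 397, and then M* = 507 - 1.25·397 = 10.5.

N* ≈ 397, M* ≈ 10.5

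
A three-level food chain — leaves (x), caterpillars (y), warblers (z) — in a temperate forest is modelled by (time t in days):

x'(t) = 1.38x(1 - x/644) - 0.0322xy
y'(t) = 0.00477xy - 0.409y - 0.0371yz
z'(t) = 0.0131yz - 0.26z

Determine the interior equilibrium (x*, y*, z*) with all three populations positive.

x* ≈ 346, y* ≈ 19.8, z* ≈ 33.4

From dz/dt = 0: 0.0131y* = 0.26, so y* = 19.8.
From dx/dt = 0: 1.38(1 - x*/644) = 0.0322·19.8, giving x* = 644·(1 - 0.463) = 346.
From dy/dt = 0: 0.00477·346 - 0.409 = 0.0371z*, so z* = 1.24/0.0371 = 33.4.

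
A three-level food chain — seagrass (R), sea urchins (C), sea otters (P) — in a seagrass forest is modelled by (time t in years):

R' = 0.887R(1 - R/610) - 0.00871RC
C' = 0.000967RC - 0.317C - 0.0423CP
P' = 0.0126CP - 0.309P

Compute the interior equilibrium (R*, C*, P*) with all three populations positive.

From dP/dt = 0: 0.0126C* = 0.309, so C* = 24.5.
From dR/dt = 0: 0.887(1 - R*/610) = 0.00871·24.5, giving R* = 610·(1 - 0.241) = 463.
From dC/dt = 0: 0.000967·463 - 0.317 = 0.0423P*, so P* = 0.131/0.0423 = 3.09.

R* ≈ 463, C* ≈ 24.5, P* ≈ 3.09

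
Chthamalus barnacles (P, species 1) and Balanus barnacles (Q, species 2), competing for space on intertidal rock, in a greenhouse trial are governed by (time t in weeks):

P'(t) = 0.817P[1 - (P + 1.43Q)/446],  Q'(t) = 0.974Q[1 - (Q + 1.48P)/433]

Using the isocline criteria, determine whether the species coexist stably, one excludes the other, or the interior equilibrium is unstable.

unstable coexistence (outcome depends on initial conditions)

Compare the nullcline intercepts: K1/α12 = 446/1.43 = 312 < K2 = 433; K2/α21 = 433/1.48 = 293 < K1 = 446.
Since both are reversed, neither can invade when rare; the interior point is a saddle.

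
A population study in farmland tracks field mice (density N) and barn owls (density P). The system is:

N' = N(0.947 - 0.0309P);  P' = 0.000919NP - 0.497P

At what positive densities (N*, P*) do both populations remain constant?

Set dP/dt = 0 with P > 0: 0.000919N - 0.497 = 0, so N* = 0.497/0.000919 = 541.
Set dN/dt = 0 with N > 0: 0.947 - 0.0309P = 0, so P* = 0.947/0.0309 = 30.6.

N* ≈ 541, P* ≈ 30.6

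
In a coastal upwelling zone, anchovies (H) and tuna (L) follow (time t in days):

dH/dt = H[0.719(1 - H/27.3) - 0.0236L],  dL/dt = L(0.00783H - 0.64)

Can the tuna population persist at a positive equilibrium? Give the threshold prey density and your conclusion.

Threshold H = 81.7; K < 81.7, so no, the predator goes extinct.

The predator equation gives dL/dt > 0 only when H > 0.64/0.00783 = 81.7.
Without the predator, H → K = 27.3. Since 27.3 < 81.7, the predator cannot invade.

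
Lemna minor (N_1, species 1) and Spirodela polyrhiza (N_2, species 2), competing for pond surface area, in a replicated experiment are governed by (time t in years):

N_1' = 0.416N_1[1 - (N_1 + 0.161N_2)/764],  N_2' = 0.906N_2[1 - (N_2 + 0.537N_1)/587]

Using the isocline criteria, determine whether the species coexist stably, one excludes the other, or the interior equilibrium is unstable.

Compare the nullcline intercepts: K1/α12 = 764/0.161 = 4750 > K2 = 587; K2/α21 = 587/0.537 = 1090 > K1 = 764.
Since both inequalities hold, each species can invade when rare, so the interior equilibrium is stable.

stable coexistence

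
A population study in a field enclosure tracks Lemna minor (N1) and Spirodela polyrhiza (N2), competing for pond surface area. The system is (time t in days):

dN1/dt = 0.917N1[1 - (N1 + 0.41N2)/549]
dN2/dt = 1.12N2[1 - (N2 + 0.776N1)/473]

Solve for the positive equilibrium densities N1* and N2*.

N1* ≈ 521, N2* ≈ 68.9

Setting both brackets to zero gives the nullclines N1 + 0.41N2 = 549 and 0.776N1 + N2 = 473.
Substituting N2 = 473 - 0.776N1 into the first: N1(1 - 0.41·0.776) = 549 - 0.41·473.
So N1* = 355/0.682 = 521, and then N2* = 473 - 0.776·521 = 68.9.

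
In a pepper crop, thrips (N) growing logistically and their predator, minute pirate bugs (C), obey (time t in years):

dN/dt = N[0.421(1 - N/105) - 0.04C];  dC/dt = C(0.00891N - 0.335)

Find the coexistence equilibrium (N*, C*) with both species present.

From dC/dt = 0 with C > 0: 0.00891N* = 0.335, so N* = 37.6.
Substitute into dN/dt = 0: 0.421(1 - 37.6/105) = 0.04C*.
The bracket is 0.642, giving C* = 0.27/0.04 = 6.76.

N* ≈ 37.6, C* ≈ 6.76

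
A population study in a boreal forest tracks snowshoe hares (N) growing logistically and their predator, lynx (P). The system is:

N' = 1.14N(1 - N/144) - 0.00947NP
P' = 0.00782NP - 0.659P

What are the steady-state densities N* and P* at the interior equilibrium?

N* ≈ 84.3, P* ≈ 49.9

From dP/dt = 0 with P > 0: 0.00782N* = 0.659, so N* = 84.3.
Substitute into dN/dt = 0: 1.14(1 - 84.3/144) = 0.00947P*.
The bracket is 0.415, giving P* = 0.473/0.00947 = 49.9.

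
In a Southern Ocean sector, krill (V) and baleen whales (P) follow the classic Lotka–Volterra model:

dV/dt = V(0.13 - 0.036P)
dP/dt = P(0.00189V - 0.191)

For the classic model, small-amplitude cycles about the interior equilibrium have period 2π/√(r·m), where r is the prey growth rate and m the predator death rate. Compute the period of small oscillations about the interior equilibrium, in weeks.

Here r = 0.13 and m = 0.191, so r·m = 0.0248.
ω = √0.0248 = 0.158 per week, hence T = 2π/ω ≈ 39.9 weeks.

T ≈ 39.9 weeks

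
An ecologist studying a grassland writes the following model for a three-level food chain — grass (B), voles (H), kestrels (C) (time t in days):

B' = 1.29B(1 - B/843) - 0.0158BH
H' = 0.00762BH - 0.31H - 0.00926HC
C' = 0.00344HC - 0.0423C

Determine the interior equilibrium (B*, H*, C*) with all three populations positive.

From dC/dt = 0: 0.00344H* = 0.0423, so H* = 12.3.
From dB/dt = 0: 1.29(1 - B*/843) = 0.0158·12.3, giving B* = 843·(1 - 0.151) = 716.
From dH/dt = 0: 0.00762·716 - 0.31 = 0.00926C*, so C* = 5.15/0.00926 = 556.

B* ≈ 716, H* ≈ 12.3, C* ≈ 556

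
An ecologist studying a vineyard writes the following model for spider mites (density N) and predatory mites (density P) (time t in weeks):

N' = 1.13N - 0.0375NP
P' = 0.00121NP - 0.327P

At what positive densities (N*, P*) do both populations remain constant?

Set dP/dt = 0 with P > 0: 0.00121N - 0.327 = 0, so N* = 0.327/0.00121 = 270.
Set dN/dt = 0 with N > 0: 1.13 - 0.0375P = 0, so P* = 1.13/0.0375 = 30.1.

N* ≈ 270, P* ≈ 30.1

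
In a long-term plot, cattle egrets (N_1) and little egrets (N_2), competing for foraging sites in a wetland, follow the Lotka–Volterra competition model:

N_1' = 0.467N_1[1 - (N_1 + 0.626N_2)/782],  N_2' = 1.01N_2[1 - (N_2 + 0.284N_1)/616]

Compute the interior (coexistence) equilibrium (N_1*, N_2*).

N_1* ≈ 482, N_2* ≈ 479

Setting both brackets to zero gives the nullclines N_1 + 0.626N_2 = 782 and 0.284N_1 + N_2 = 616.
Substituting N_2 = 616 - 0.284N_1 into the first: N_1(1 - 0.626·0.284) = 782 - 0.626·616.
So N_1* = 396/0.822 = 482, and then N_2* = 616 - 0.284·482 = 479.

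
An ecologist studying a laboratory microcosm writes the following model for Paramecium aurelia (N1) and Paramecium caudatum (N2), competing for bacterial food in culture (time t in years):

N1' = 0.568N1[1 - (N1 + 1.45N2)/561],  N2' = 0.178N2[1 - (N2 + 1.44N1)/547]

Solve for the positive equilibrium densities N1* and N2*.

Setting both brackets to zero gives the nullclines N1 + 1.45N2 = 561 and 1.44N1 + N2 = 547.
Substituting N2 = 547 - 1.44N1 into the first: N1(1 - 1.45·1.44) = 561 - 1.45·547.
So N1* = -232/-1.09 = 213, and then N2* = 547 - 1.44·213 = 240.

N1* ≈ 213, N2* ≈ 240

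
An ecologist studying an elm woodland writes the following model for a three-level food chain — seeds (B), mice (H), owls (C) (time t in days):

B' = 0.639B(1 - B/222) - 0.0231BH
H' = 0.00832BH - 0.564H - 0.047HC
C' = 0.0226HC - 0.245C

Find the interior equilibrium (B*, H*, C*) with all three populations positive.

From dC/dt = 0: 0.0226H* = 0.245, so H* = 10.8.
From dB/dt = 0: 0.639(1 - B*/222) = 0.0231·10.8, giving B* = 222·(1 - 0.392) = 135.
From dH/dt = 0: 0.00832·135 - 0.564 = 0.047C*, so C* = 0.559/0.047 = 11.9.

B* ≈ 135, H* ≈ 10.8, C* ≈ 11.9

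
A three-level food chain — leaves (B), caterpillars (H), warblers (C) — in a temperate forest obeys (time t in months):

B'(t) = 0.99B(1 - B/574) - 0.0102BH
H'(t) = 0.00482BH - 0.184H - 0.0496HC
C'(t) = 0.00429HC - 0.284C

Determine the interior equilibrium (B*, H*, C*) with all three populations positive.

B* ≈ 182, H* ≈ 66.2, C* ≈ 14

From dC/dt = 0: 0.00429H* = 0.284, so H* = 66.2.
From dB/dt = 0: 0.99(1 - B*/574) = 0.0102·66.2, giving B* = 574·(1 - 0.682) = 182.
From dH/dt = 0: 0.00482·182 - 0.184 = 0.0496C*, so C* = 0.696/0.0496 = 14.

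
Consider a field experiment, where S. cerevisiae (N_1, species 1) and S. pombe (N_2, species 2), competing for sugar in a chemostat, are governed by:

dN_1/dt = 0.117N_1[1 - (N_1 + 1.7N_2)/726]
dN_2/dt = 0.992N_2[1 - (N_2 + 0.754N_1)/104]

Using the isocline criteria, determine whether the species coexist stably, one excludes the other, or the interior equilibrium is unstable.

Compare the nullcline intercepts: K1/α12 = 726/1.7 = 427 > K2 = 104; K2/α21 = 104/0.754 = 138 < K1 = 726.
Since the inequalities point opposite ways, species 1 can invade but species 2 cannot.

species 1 excludes species 2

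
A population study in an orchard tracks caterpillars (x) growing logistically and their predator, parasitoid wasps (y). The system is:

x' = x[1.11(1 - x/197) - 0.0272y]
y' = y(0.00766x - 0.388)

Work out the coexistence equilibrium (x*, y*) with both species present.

From dy/dt = 0 with y > 0: 0.00766x* = 0.388, so x* = 50.7.
Substitute into dx/dt = 0: 1.11(1 - 50.7/197) = 0.0272y*.
The bracket is 0.743, giving y* = 0.825/0.0272 = 30.3.

x* ≈ 50.7, y* ≈ 30.3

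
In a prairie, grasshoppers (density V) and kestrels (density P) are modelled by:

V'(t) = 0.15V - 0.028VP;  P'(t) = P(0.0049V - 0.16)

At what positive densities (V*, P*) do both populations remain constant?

Set dP/dt = 0 with P > 0: 0.0049V - 0.16 = 0, so V* = 0.16/0.0049 = 32.7.
Set dV/dt = 0 with V > 0: 0.15 - 0.028P = 0, so P* = 0.15/0.028 = 5.36.

V* ≈ 32.7, P* ≈ 5.36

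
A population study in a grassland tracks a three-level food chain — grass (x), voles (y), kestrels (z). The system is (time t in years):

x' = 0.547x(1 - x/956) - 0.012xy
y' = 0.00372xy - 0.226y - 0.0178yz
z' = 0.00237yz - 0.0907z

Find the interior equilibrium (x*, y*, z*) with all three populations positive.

x* ≈ 153, y* ≈ 38.3, z* ≈ 19.4

From dz/dt = 0: 0.00237y* = 0.0907, so y* = 38.3.
From dx/dt = 0: 0.547(1 - x*/956) = 0.012·38.3, giving x* = 956·(1 - 0.84) = 153.
From dy/dt = 0: 0.00372·153 - 0.226 = 0.0178z*, so z* = 0.345/0.0178 = 19.4.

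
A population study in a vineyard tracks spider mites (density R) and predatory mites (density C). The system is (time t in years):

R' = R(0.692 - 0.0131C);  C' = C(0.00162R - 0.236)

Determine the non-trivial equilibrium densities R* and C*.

Set dC/dt = 0 with C > 0: 0.00162R - 0.236 = 0, so R* = 0.236/0.00162 = 146.
Set dR/dt = 0 with R > 0: 0.692 - 0.0131C = 0, so C* = 0.692/0.0131 = 52.8.

R* ≈ 146, C* ≈ 52.8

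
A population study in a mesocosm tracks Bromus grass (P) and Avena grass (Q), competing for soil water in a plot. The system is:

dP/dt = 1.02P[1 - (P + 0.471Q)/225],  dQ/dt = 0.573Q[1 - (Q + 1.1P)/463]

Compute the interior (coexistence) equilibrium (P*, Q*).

P* ≈ 14.4, Q* ≈ 447

Setting both brackets to zero gives the nullclines P + 0.471Q = 225 and 1.1P + Q = 463.
Substituting Q = 463 - 1.1P into the first: P(1 - 0.471·1.1) = 225 - 0.471·463.
So P* = 6.93/0.482 = 14.4, and then Q* = 463 - 1.1·14.4 = 447.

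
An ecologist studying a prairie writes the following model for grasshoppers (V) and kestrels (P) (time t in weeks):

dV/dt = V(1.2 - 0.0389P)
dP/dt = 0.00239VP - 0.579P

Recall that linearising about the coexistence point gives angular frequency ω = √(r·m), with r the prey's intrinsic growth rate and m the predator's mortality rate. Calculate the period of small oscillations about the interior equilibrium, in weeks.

Here r = 1.2 and m = 0.579, so r·m = 0.695.
ω = √0.695 = 0.834 per week, hence T = 2π/ω ≈ 7.54 weeks.

T ≈ 7.54 weeks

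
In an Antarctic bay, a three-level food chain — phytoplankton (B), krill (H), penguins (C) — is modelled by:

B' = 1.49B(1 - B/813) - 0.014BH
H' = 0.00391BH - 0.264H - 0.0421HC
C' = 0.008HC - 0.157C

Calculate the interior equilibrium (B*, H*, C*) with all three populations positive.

From dC/dt = 0: 0.008H* = 0.157, so H* = 19.6.
From dB/dt = 0: 1.49(1 - B*/813) = 0.014·19.6, giving B* = 813·(1 - 0.184) = 663.
From dH/dt = 0: 0.00391·663 - 0.264 = 0.0421C*, so C* = 2.33/0.0421 = 55.3.

B* ≈ 663, H* ≈ 19.6, C* ≈ 55.3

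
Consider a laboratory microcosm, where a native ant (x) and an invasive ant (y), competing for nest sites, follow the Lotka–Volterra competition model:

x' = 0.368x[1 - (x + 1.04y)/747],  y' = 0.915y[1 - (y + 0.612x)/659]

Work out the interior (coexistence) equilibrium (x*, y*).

x* ≈ 170, y* ≈ 555

Setting both brackets to zero gives the nullclines x + 1.04y = 747 and 0.612x + y = 659.
Substituting y = 659 - 0.612x into the first: x(1 - 1.04·0.612) = 747 - 1.04·659.
So x* = 61.6/0.364 = 170, and then y* = 659 - 0.612·170 = 555.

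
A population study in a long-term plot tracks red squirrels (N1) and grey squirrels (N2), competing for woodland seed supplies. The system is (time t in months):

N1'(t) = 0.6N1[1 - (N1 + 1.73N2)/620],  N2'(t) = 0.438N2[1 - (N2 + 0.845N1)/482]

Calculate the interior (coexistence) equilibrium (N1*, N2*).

N1* ≈ 463, N2* ≈ 90.7

Setting both brackets to zero gives the nullclines N1 + 1.73N2 = 620 and 0.845N1 + N2 = 482.
Substituting N2 = 482 - 0.845N1 into the first: N1(1 - 1.73·0.845) = 620 - 1.73·482.
So N1* = -214/-0.462 = 463, and then N2* = 482 - 0.845·463 = 90.7.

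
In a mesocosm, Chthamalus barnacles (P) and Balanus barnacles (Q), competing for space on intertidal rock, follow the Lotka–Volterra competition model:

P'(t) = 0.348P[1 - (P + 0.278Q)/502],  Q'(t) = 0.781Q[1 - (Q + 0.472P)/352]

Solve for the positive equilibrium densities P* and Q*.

P* ≈ 465, Q* ≈ 132

Setting both brackets to zero gives the nullclines P + 0.278Q = 502 and 0.472P + Q = 352.
Substituting Q = 352 - 0.472P into the first: P(1 - 0.278·0.472) = 502 - 0.278·352.
So P* = 404/0.869 = 465, and then Q* = 352 - 0.472·465 = 132.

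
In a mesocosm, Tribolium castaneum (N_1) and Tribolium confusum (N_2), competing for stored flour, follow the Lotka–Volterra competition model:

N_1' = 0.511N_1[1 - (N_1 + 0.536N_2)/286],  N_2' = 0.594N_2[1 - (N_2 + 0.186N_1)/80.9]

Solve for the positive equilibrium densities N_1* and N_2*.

N_1* ≈ 270, N_2* ≈ 30.8

Setting both brackets to zero gives the nullclines N_1 + 0.536N_2 = 286 and 0.186N_1 + N_2 = 80.9.
Substituting N_2 = 80.9 - 0.186N_1 into the first: N_1(1 - 0.536·0.186) = 286 - 0.536·80.9.
So N_1* = 243/0.9 = 270, and then N_2* = 80.9 - 0.186·270 = 30.8.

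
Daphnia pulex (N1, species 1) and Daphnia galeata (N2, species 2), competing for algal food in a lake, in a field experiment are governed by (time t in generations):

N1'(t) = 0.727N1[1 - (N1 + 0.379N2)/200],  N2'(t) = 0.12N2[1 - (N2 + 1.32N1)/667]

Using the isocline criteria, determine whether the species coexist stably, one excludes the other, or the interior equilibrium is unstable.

Compare the nullcline intercepts: K1/α12 = 200/0.379 = 528 < K2 = 667; K2/α21 = 667/1.32 = 505 > K1 = 200.
Since the inequalities point opposite ways, species 2 can invade but species 1 cannot.

species 2 excludes species 1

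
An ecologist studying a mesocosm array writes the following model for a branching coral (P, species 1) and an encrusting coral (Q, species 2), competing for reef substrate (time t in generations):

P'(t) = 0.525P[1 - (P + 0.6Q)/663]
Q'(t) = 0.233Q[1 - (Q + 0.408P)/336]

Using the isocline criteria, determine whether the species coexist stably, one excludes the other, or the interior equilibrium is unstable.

Compare the nullcline intercepts: K1/α12 = 663/0.6 = 1100 > K2 = 336; K2/α21 = 336/0.408 = 824 > K1 = 663.
Since both inequalities hold, each species can invade when rare, so the interior equilibrium is stable.

stable coexistence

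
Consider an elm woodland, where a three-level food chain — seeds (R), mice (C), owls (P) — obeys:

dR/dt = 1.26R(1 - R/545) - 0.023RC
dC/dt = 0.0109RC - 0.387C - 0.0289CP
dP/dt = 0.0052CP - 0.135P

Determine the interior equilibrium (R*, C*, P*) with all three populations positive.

R* ≈ 287, C* ≈ 26, P* ≈ 94.8

From dP/dt = 0: 0.0052C* = 0.135, so C* = 26.
From dR/dt = 0: 1.26(1 - R*/545) = 0.023·26, giving R* = 545·(1 - 0.474) = 287.
From dC/dt = 0: 0.0109·287 - 0.387 = 0.0289P*, so P* = 2.74/0.0289 = 94.8.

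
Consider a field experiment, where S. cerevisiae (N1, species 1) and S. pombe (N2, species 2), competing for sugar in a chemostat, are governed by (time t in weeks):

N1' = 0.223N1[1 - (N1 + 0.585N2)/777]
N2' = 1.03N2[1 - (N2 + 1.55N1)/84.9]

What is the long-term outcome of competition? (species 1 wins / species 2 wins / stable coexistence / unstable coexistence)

Compare the nullcline intercepts: K1/α12 = 777/0.585 = 1330 > K2 = 84.9; K2/α21 = 84.9/1.55 = 54.8 < K1 = 777.
Since the inequalities point opposite ways, species 1 can invade but species 2 cannot.

species 1 excludes species 2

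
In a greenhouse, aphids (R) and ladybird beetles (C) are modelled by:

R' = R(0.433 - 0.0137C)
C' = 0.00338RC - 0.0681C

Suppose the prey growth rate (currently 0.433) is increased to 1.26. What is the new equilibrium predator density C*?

At the interior fixed point, setting dR/dt = 0 with R > 0 fixes C* = (prey growth rate)/(RC coefficient) — independent of the other coefficients.
With the change, C* = 1.26/0.0137 = 92; it rises from 31.6.

C* ≈ 92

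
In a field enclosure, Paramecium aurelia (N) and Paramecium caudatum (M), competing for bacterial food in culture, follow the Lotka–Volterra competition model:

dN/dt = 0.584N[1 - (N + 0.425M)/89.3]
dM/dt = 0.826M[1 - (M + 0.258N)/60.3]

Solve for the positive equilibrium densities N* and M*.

Setting both brackets to zero gives the nullclines N + 0.425M = 89.3 and 0.258N + M = 60.3.
Substituting M = 60.3 - 0.258N into the first: N(1 - 0.425·0.258) = 89.3 - 0.425·60.3.
So N* = 63.7/0.89 = 71.5, and then M* = 60.3 - 0.258·71.5 = 41.8.

N* ≈ 71.5, M* ≈ 41.8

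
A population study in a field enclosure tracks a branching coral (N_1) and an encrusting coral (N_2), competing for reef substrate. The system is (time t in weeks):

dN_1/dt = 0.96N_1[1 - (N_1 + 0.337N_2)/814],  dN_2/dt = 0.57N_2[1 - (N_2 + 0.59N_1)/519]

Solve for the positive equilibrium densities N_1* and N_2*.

Setting both brackets to zero gives the nullclines N_1 + 0.337N_2 = 814 and 0.59N_1 + N_2 = 519.
Substituting N_2 = 519 - 0.59N_1 into the first: N_1(1 - 0.337·0.59) = 814 - 0.337·519.
So N_1* = 639/0.801 = 798, and then N_2* = 519 - 0.59·798 = 48.4.

N_1* ≈ 798, N_2* ≈ 48.4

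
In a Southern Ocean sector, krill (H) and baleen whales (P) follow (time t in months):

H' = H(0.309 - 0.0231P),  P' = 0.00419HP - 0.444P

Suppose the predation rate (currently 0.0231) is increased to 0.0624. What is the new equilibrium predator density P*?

P* ≈ 4.95

At the interior fixed point, setting dH/dt = 0 with H > 0 fixes P* = (prey growth rate)/(HP coefficient) — independent of the other coefficients.
With the change, P* = 0.309/0.0624 = 4.95; it falls from 13.4.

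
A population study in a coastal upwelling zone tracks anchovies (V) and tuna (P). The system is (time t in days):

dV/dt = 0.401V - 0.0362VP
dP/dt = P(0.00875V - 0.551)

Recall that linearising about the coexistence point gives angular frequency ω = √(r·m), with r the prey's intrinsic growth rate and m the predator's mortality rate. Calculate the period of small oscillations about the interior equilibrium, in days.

T ≈ 13.4 days

Here r = 0.401 and m = 0.551, so r·m = 0.221.
ω = √0.221 = 0.47 per day, hence T = 2π/ω ≈ 13.4 days.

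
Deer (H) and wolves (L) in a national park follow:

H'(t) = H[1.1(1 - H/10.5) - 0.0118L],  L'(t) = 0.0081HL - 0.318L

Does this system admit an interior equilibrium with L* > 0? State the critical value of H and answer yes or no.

The predator equation gives dL/dt > 0 only when H > 0.318/0.0081 = 39.3.
Without the predator, H → K = 10.5. Since 10.5 < 39.3, the predator cannot invade.

Threshold H = 39.3; K < 39.3, so no, the predator goes extinct.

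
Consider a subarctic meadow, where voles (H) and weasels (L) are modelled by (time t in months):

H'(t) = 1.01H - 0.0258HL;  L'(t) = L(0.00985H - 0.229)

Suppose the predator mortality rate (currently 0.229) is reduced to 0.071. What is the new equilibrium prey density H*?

H* ≈ 7.21

At the interior fixed point, setting dL/dt = 0 with L > 0 fixes H* = (predator death rate)/(HL coefficient) — independent of the other coefficients.
With the change, H* = 0.071/0.00985 = 7.21; it falls from 23.2.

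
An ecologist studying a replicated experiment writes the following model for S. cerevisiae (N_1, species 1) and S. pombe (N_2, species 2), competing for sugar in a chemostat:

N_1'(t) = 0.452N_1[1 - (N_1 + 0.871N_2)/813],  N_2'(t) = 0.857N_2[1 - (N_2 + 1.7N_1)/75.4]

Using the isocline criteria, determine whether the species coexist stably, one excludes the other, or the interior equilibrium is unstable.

Compare the nullcline intercepts: K1/α12 = 813/0.871 = 933 > K2 = 75.4; K2/α21 = 75.4/1.7 = 44.4 < K1 = 813.
Since the inequalities point opposite ways, species 1 can invade but species 2 cannot.

species 1 excludes species 2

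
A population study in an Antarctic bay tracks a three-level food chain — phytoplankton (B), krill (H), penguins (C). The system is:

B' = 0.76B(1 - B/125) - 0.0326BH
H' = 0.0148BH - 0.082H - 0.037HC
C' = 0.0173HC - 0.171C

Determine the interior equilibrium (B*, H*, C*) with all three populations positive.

From dC/dt = 0: 0.0173H* = 0.171, so H* = 9.88.
From dB/dt = 0: 0.76(1 - B*/125) = 0.0326·9.88, giving B* = 125·(1 - 0.424) = 72.
From dH/dt = 0: 0.0148·72 - 0.082 = 0.037C*, so C* = 0.984/0.037 = 26.6.

B* ≈ 72, H* ≈ 9.88, C* ≈ 26.6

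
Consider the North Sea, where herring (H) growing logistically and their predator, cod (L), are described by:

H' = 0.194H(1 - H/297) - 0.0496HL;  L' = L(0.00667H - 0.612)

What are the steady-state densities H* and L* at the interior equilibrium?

From dL/dt = 0 with L > 0: 0.00667H* = 0.612, so H* = 91.8.
Substitute into dH/dt = 0: 0.194(1 - 91.8/297) = 0.0496L*.
The bracket is 0.691, giving L* = 0.134/0.0496 = 2.7.

H* ≈ 91.8, L* ≈ 2.7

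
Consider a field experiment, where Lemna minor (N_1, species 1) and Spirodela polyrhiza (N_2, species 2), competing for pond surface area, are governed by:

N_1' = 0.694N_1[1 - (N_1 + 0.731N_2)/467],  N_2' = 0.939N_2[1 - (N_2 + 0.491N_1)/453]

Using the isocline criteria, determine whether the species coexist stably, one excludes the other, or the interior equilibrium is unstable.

stable coexistence

Compare the nullcline intercepts: K1/α12 = 467/0.731 = 639 > K2 = 453; K2/α21 = 453/0.491 = 923 > K1 = 467.
Since both inequalities hold, each species can invade when rare, so the interior equilibrium is stable.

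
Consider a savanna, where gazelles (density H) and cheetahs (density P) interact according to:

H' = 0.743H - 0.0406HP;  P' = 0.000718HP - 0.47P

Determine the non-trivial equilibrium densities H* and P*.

H* ≈ 655, P* ≈ 18.3

Set dP/dt = 0 with P > 0: 0.000718H - 0.47 = 0, so H* = 0.47/0.000718 = 655.
Set dH/dt = 0 with H > 0: 0.743 - 0.0406P = 0, so P* = 0.743/0.0406 = 18.3.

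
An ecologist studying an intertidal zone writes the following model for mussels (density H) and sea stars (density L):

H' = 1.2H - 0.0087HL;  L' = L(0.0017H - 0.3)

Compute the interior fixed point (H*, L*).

Set dL/dt = 0 with L > 0: 0.0017H - 0.3 = 0, so H* = 0.3/0.0017 = 176.
Set dH/dt = 0 with H > 0: 1.2 - 0.0087L = 0, so L* = 1.2/0.0087 = 138.

H* ≈ 176, L* ≈ 138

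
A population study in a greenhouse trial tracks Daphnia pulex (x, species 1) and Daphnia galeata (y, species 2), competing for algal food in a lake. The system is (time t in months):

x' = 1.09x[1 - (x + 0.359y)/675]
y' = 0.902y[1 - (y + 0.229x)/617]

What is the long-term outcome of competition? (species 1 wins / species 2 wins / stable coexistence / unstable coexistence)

stable coexistence

Compare the nullcline intercepts: K1/α12 = 675/0.359 = 1880 > K2 = 617; K2/α21 = 617/0.229 = 2690 > K1 = 675.
Since both inequalities hold, each species can invade when rare, so the interior equilibrium is stable.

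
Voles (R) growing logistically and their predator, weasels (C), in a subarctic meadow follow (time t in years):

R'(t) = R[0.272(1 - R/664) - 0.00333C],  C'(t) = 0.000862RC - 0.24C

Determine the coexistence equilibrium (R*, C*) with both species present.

From dC/dt = 0 with C > 0: 0.000862R* = 0.24, so R* = 278.
Substitute into dR/dt = 0: 0.272(1 - 278/664) = 0.00333C*.
The bracket is 0.581, giving C* = 0.158/0.00333 = 47.4.

R* ≈ 278, C* ≈ 47.4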